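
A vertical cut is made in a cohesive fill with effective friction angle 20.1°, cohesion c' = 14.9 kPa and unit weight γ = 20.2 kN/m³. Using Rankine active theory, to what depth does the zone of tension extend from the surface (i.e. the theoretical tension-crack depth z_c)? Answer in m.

2.11 m

K_a = tan²(45° − 20.1°/2) = 0.4885; √K_a = 0.6989.
The active pressure is zero where K_a γ z = 2c√K_a, so z_c = 2c/(γ√K_a) = 2×14.9/(20.2×0.6989) = 2.111 m.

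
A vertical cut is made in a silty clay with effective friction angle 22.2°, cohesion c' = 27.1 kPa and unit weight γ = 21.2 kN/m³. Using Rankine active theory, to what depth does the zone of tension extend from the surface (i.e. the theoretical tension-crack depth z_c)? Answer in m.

K_a = tan²(45° − 22.2°/2) = 0.4515; √K_a = 0.6720.
The active pressure is zero where K_a γ z = 2c√K_a, so z_c = 2c/(γ√K_a) = 2×27.1/(21.2×0.6720) = 3.805 m.

3.80 m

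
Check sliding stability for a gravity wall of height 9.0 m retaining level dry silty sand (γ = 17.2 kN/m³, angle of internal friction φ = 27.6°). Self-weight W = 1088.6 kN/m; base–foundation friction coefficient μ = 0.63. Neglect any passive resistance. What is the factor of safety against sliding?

K_a = tan²(45° − 27.6°/2) = 0.3668.
P_a = ½K_aγH² = 0.5×0.3668×17.2×9.0² = 255.5 kN/m, acting at H/3 = 3.000 m above the base.
FS_sliding = μW / P_a = 0.63×1088.6 / 255.5 = 2.684.

2.68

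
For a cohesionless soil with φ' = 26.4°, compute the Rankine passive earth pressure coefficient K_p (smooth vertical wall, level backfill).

2.60

K_p = (1 + sin φ)/(1 − sin φ) = tan²(45° + 26.4°/2) = 2.601.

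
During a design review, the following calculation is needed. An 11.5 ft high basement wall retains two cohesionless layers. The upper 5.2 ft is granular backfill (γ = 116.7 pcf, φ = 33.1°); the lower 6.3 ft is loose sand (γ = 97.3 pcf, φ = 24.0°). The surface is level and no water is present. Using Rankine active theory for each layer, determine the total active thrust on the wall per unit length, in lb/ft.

2890 lb/ft

K_a1 = tan²(45°−33.1°/2) = 0.2936; K_a2 = tan²(45°−24.0°/2) = 0.4217.
Layer 1: σ at base = K_a1 γ₁ h₁ = 178.2 psf; P₁ = ½×178.2×5.2 = 463.2.
Layer 2: σ_v at top = γ₁h₁ = 606.8; σ_h top = K_a2×606.8 = 255.9; σ_h base = K_a2×(606.8+97.3×6.3) = 514.4.
P₂ = ½(255.9+514.4)×6.3 = 2427. Total P_a = 463.2+2427 = 2890 lb/ft.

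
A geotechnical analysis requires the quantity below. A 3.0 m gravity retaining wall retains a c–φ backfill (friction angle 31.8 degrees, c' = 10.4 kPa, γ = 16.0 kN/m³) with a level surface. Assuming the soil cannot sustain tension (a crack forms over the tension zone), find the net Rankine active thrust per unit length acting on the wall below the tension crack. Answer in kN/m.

K_a = 0.3098; √K_a = 0.5566.
Tension-crack depth z_c = 2c/(γ√K_a) = 2×10.4/(16.0×0.5566) = 2.336 m.
σ_a at base = K_a γ H − 2c√K_a = 0.3098×16.0×3.0 − 2×10.4×0.5566 = 3.293 kPa.
P_a = ½ × 3.293 × (H − z_c) = 0.5×3.293×0.6644 = 1.094 kN/m.

1.09 kN/m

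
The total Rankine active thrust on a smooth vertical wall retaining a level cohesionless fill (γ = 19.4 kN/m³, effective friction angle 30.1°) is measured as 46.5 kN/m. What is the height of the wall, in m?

3.80 m

K_a = 0.3320. P_a = ½ K_a γ H² ⇒ H = √(2P_a/(K_a γ)).
H = √(2×46.5/(0.3320×19.4)) = 3.800 m.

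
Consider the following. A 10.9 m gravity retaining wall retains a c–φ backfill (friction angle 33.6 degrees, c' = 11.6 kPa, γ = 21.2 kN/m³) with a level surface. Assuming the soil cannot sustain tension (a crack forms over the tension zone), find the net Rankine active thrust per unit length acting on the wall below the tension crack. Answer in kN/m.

K_a = 0.2875; √K_a = 0.5362.
Tension-crack depth z_c = 2c/(γ√K_a) = 2×11.6/(21.2×0.5362) = 2.041 m.
σ_a at base = K_a γ H − 2c√K_a = 0.2875×21.2×10.9 − 2×11.6×0.5362 = 54.00 kPa.
P_a = ½ × 54.00 × (H − z_c) = 0.5×54.00×8.859 = 239.2 kN/m.

239 kN/m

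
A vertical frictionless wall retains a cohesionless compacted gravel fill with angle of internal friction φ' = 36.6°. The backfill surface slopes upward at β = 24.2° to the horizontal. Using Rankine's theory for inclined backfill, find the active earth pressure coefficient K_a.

K_a = cos β · (cos β − √(cos²β − cos²φ)) / (cos β + √(cos²β − cos²φ)).
cos β = 0.9121, cos φ = 0.8028, √(cos²β − cos²φ) = 0.4330.
K_a = 0.9121 × (0.9121 − 0.4330)/(0.9121 + 0.4330) = 0.3249.

0.325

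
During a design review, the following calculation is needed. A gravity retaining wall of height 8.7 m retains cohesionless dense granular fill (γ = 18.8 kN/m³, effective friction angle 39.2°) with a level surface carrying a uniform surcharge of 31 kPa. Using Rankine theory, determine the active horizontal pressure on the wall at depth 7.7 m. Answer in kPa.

K_a = (1 − sin φ)/(1 + sin φ) = 0.2255.
σ_v = γz + q = 18.8 × 7.7 + 31 = 175.8 kPa.
σ_h = K_a σ_v = 0.2255 × 175.8 = 39.63 kPa.

39.6 kPa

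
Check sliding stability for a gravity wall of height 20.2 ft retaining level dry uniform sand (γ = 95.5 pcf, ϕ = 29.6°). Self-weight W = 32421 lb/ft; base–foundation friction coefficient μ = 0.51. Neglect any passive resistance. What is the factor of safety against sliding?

K_a = tan²(45° − 29.6°/2) = 0.3387.
P_a = ½K_aγH² = 0.5×0.3387×95.5×20.2² = 6600 lb/ft, acting at H/3 = 6.733 ft above the base.
FS_sliding = μW / P_a = 0.51×32421 / 6600 = 2.505.

2.51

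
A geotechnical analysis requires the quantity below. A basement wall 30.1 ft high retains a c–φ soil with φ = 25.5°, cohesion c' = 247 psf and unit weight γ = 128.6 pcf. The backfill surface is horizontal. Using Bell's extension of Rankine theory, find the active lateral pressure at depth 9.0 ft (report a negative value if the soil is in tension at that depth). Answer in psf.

K_a = (1 − sin φ)/(1 + sin φ) = 0.3981.
σ_a = K_a γ z − 2c√K_a = 0.3981×128.6×9.0 − 2×247×0.6310 = 149.1 psf.

149 psf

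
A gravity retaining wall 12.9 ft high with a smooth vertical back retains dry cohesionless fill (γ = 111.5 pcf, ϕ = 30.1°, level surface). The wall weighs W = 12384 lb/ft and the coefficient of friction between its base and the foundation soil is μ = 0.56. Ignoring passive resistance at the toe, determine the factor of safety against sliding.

2.25

K_a = tan²(45° − 30.1°/2) = 0.3320.
P_a = ½K_aγH² = 0.5×0.3320×111.5×12.9² = 3080 lb/ft, acting at H/3 = 4.300 ft above the base.
FS_sliding = μW / P_a = 0.56×12384 / 3080 = 2.252.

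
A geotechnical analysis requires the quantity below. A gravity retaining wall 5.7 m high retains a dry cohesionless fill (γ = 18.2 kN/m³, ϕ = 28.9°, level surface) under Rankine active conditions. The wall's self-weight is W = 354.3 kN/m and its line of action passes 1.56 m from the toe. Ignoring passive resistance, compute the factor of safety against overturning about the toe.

K_a = tan²(45° − 28.9°/2) = 0.3484.
P_a = ½K_aγH² = 0.5×0.3484×18.2×5.7² = 103.0 kN/m, acting at H/3 = 1.900 m above the base.
Overturning moment M_o = P_a × H/3 = 103.0 × 1.900 = 195.7.
Resisting moment M_r = W × 1.56 = 354.3 × 1.56 = 552.7.
FS_overturning = M_r/M_o = 552.7/195.7 = 2.824.

2.82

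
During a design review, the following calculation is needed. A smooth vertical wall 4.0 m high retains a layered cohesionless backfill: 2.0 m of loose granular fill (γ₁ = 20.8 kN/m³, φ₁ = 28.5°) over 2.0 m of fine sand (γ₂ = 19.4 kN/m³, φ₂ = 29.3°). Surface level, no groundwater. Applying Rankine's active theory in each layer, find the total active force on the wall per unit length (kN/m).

K_a1 = tan²(45°−28.5°/2) = 0.3540; K_a2 = tan²(45°−29.3°/2) = 0.3428.
Layer 1: σ at base = K_a1 γ₁ h₁ = 14.72 kPa; P₁ = ½×14.72×2.0 = 14.72.
Layer 2: σ_v at top = γ₁h₁ = 41.60; σ_h top = K_a2×41.60 = 14.26; σ_h base = K_a2×(41.60+19.4×2.0) = 27.56.
P₂ = ½(14.26+27.56)×2.0 = 41.83. Total P_a = 14.72+41.83 = 56.55 kN/m.

56.6 kN/m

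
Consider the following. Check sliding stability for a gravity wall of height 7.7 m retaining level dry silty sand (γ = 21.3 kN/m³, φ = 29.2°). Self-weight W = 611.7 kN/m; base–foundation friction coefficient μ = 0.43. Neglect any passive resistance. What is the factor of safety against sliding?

1.21

K_a = tan²(45° − 29.2°/2) = 0.3442.
P_a = ½K_aγH² = 0.5×0.3442×21.3×7.7² = 217.3 kN/m, acting at H/3 = 2.567 m above the base.
FS_sliding = μW / P_a = 0.43×611.7 / 217.3 = 1.210.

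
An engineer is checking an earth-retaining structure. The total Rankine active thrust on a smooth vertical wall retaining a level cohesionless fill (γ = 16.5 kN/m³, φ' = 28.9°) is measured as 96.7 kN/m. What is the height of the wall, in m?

5.80 m

K_a = 0.3484. P_a = ½ K_a γ H² ⇒ H = √(2P_a/(K_a γ)).
H = √(2×96.7/(0.3484×16.5)) = 5.801 m.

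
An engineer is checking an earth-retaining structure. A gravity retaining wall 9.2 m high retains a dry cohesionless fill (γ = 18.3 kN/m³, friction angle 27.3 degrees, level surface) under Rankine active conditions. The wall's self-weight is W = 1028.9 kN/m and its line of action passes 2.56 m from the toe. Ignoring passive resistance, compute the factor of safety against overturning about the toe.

K_a = tan²(45° − 27.3°/2) = 0.3711.
P_a = ½K_aγH² = 0.5×0.3711×18.3×9.2² = 287.4 kN/m, acting at H/3 = 3.067 m above the base.
Overturning moment M_o = P_a × H/3 = 287.4 × 3.067 = 881.4.
Resisting moment M_r = W × 2.56 = 1028.9 × 2.56 = 2634.
FS_overturning = M_r/M_o = 2634/881.4 = 2.988.

2.99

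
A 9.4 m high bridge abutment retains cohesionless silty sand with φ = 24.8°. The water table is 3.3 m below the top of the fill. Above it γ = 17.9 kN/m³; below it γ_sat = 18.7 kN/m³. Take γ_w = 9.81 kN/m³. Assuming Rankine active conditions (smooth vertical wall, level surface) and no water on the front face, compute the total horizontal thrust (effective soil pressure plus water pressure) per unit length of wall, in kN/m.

K_a = tan²(45° − φ/2) = 0.4090.
γ' = 18.7 − 9.81 = 8.890 kN/m³. Depth below WT = 6.1 m.
σ'_h at WT = K_a γ d_w = 24.16 kPa; at base = 24.16 + K_a γ' × 6.1 = 46.34 kPa.
P₁ (0–3.3 m) = ½×24.16×3.3 = 39.86. P₂ (3.3–9.4 m) = ½(24.16+46.34)×6.1 = 215.0.
P_w = ½ γ_w h₂² = 0.5×9.81×6.1² = 182.5. Total = 39.86+215.0+182.5 = 437.4 kN/m.

437 kN/m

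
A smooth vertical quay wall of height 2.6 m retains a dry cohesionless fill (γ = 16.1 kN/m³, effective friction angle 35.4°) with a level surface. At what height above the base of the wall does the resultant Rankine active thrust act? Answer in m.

0.867 m

K_a = 0.2664.
The pressure distribution is triangular, so the resultant acts at H/3 above the base = 2.6/3 = 0.8667 m.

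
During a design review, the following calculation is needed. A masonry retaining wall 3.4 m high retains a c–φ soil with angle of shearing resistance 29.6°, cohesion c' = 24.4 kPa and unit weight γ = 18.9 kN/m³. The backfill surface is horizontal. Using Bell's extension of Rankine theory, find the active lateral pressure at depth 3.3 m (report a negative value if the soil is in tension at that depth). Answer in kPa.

-7.28 kPa

K_a = (1 − sin φ)/(1 + sin φ) = 0.3387.
σ_a = K_a γ z − 2c√K_a = 0.3387×18.9×3.3 − 2×24.4×0.5820 = -7.275 kPa.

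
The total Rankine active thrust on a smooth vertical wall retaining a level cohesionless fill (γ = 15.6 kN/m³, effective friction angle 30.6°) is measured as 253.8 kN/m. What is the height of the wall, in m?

10.0 m

K_a = 0.3253. P_a = ½ K_a γ H² ⇒ H = √(2P_a/(K_a γ)).
H = √(2×253.8/(0.3253×15.6)) = 10.00 m.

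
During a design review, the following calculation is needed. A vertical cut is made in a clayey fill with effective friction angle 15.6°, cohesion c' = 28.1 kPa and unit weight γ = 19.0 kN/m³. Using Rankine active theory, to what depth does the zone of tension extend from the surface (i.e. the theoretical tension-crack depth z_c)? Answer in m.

K_a = tan²(45° − 15.6°/2) = 0.5761; √K_a = 0.7590.
The active pressure is zero where K_a γ z = 2c√K_a, so z_c = 2c/(γ√K_a) = 2×28.1/(19.0×0.7590) = 3.897 m.

3.90 m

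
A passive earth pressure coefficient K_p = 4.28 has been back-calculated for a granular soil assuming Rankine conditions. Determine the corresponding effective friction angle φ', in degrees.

K_p = (1+sin φ)/(1−sin φ) ⇒ sin φ = (K_p − 1)/(K_p + 1) = 0.6212.
φ = arcsin(0.6212) = 38.40°.

38.4°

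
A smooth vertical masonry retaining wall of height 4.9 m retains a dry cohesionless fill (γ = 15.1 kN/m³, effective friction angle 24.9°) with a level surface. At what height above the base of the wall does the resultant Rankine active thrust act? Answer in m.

K_a = 0.4074.
The pressure distribution is triangular, so the resultant acts at H/3 above the base = 4.9/3 = 1.633 m.

1.63 m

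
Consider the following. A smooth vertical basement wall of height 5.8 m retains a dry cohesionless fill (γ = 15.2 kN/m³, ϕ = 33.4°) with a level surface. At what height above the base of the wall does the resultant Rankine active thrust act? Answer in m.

K_a = 0.2899.
The pressure distribution is triangular, so the resultant acts at H/3 above the base = 5.8/3 = 1.933 m.

1.93 m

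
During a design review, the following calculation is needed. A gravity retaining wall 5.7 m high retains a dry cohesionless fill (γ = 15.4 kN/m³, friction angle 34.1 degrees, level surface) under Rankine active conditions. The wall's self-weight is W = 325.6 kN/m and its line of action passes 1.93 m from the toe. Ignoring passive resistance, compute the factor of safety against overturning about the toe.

K_a = tan²(45° − 34.1°/2) = 0.2815.
P_a = ½K_aγH² = 0.5×0.2815×15.4×5.7² = 70.43 kN/m, acting at H/3 = 1.900 m above the base.
Overturning moment M_o = P_a × H/3 = 70.43 × 1.900 = 133.8.
Resisting moment M_r = W × 1.93 = 325.6 × 1.93 = 628.4.
FS_overturning = M_r/M_o = 628.4/133.8 = 4.696.

4.70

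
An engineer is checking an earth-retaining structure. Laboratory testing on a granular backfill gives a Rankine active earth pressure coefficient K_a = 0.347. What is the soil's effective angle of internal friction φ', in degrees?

29.0°

K_a = tan²(45° − φ/2) ⇒ 45° − φ/2 = arctan(√0.347) = 30.50°.
φ = 2(45° − 30.50°) = 29.00°.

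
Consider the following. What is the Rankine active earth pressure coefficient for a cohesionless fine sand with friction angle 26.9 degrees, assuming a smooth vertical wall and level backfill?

K_a = (1 − sin φ)/(1 + sin φ) = (1 − sin 26.9°)/(1 + sin 26.9°) = 0.3770.

0.377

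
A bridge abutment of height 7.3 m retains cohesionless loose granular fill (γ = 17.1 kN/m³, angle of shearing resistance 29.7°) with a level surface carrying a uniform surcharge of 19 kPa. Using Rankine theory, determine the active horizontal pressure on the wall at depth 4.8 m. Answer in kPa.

K_a = (1 − sin φ)/(1 + sin φ) = 0.3374.
σ_v = γz + q = 17.1 × 4.8 + 19 = 101.1 kPa.
σ_h = K_a σ_v = 0.3374 × 101.1 = 34.10 kPa.

34.1 kPa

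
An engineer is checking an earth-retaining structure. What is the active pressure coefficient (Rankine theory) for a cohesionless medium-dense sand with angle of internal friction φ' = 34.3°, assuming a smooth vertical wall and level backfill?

0.279

K_a = (1 − sin φ)/(1 + sin φ) = (1 − sin 34.3°)/(1 + sin 34.3°) = 0.2792.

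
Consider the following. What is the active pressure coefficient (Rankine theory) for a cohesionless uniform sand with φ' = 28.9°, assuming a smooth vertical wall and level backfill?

K_a = (1 − sin φ)/(1 + sin φ) = (1 − sin 28.9°)/(1 + sin 28.9°) = 0.3484.

0.348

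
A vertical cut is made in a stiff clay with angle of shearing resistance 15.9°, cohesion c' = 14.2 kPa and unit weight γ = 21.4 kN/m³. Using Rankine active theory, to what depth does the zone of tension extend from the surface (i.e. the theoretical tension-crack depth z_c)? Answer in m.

1.76 m

K_a = tan²(45° − 15.9°/2) = 0.5699; √K_a = 0.7549.
The active pressure is zero where K_a γ z = 2c√K_a, so z_c = 2c/(γ√K_a) = 2×14.2/(21.4×0.7549) = 1.758 m.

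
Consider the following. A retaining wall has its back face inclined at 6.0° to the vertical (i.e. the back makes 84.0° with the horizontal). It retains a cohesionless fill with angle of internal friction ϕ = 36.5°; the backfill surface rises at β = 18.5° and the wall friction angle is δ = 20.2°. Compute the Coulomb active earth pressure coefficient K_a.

K_a = sin²(α+φ) / [sin²α · sin(α−δ) · (1 + √{sin(φ+δ)sin(φ−β) / (sin(α−δ)sin(α+β))})²].
With α = 84.0°, φ = 36.5°, δ = 20.2°, β = 18.5°: K_a = 0.3514.

0.351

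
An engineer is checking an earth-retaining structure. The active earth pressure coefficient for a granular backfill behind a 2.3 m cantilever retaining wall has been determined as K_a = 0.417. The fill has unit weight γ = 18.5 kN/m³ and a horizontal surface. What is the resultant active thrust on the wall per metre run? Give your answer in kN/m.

P = ½ K_a γ H² = 0.5 × 0.417 × 18.5 × 2.3² = 20.40 kN/m.

20.4 kN/m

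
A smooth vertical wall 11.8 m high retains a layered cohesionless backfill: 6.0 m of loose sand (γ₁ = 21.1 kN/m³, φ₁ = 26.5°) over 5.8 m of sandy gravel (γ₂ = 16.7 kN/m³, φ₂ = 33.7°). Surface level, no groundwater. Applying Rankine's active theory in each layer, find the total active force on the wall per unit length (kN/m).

K_a1 = tan²(45°−26.5°/2) = 0.3829; K_a2 = tan²(45°−33.7°/2) = 0.2863.
Layer 1: σ at base = K_a1 γ₁ h₁ = 48.48 kPa; P₁ = ½×48.48×6.0 = 145.4.
Layer 2: σ_v at top = γ₁h₁ = 126.6; σ_h top = K_a2×126.6 = 36.25; σ_h base = K_a2×(126.6+16.7×5.8) = 63.98.
P₂ = ½(36.25+63.98)×5.8 = 290.6. Total P_a = 145.4+290.6 = 436.1 kN/m.

436 kN/m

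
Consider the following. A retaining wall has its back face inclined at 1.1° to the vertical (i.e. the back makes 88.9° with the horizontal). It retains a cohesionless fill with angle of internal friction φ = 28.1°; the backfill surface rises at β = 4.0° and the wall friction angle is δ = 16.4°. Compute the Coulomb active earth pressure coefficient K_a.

0.347

K_a = sin²(α+φ) / [sin²α · sin(α−δ) · (1 + √{sin(φ+δ)sin(φ−β) / (sin(α−δ)sin(α+β))})²].
With α = 88.9°, φ = 28.1°, δ = 16.4°, β = 4.0°: K_a = 0.3474.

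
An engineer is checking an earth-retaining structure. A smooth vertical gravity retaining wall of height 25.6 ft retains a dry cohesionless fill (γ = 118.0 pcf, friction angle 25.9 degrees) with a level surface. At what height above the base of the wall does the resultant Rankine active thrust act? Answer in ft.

8.53 ft

K_a = 0.3920.
The pressure distribution is triangular, so the resultant acts at H/3 above the base = 25.6/3 = 8.533 ft.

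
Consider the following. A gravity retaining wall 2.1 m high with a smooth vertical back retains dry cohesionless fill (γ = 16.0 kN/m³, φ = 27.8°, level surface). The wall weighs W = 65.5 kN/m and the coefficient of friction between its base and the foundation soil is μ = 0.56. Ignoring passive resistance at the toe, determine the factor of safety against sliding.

K_a = tan²(45° − 27.8°/2) = 0.3639.
P_a = ½K_aγH² = 0.5×0.3639×16.0×2.1² = 12.84 kN/m, acting at H/3 = 0.7000 m above the base.
FS_sliding = μW / P_a = 0.56×65.5 / 12.84 = 2.857.

2.86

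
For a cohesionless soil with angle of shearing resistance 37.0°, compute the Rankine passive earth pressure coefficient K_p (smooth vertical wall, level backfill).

4.02

K_p = (1 + sin φ)/(1 − sin φ) = tan²(45° + 37.0°/2) = 4.023.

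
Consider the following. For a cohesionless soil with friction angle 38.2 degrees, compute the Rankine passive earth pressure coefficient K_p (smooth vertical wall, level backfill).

K_p = (1 + sin φ)/(1 − sin φ) = tan²(45° + 38.2°/2) = 4.241.

4.24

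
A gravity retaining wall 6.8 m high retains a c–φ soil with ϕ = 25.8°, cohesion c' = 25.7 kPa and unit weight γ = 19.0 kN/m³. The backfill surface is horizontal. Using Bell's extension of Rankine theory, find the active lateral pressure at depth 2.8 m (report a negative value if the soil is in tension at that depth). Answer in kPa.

K_a = (1 − sin φ)/(1 + sin φ) = 0.3935.
σ_a = K_a γ z − 2c√K_a = 0.3935×19.0×2.8 − 2×25.7×0.6273 = -11.31 kPa.

-11.3 kPa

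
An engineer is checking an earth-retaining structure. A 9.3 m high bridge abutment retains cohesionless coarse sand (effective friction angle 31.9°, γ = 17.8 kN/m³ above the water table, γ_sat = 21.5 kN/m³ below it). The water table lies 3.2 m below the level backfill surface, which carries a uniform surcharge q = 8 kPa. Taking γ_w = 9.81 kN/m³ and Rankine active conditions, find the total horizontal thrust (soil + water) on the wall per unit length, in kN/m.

408 kN/m

K_a = tan²(45° − φ/2) = 0.3085.
γ' = 21.5 − 9.81 = 11.69 kN/m³. h₂ = H − d_w = 6.1 m.
σ'_h: at surface K_a·q = 2.468; at WT K_a(q+γd_w) = 20.04; at base K_a(q+γd_w+γ'h₂) = 42.04 kPa.
P₁ = ½(2.468+20.04)×3.2 = 36.02; P₂ = ½(20.04+42.04)×6.1 = 189.4; P_w = ½γ_w h₂² = 182.5.
Total = 36.02+189.4+182.5 = 407.9 kN/m.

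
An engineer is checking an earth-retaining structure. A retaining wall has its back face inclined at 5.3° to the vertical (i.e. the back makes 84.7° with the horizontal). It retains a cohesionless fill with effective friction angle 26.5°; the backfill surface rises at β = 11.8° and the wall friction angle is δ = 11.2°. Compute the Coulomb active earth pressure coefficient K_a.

K_a = sin²(α+φ) / [sin²α · sin(α−δ) · (1 + √{sin(φ+δ)sin(φ−β) / (sin(α−δ)sin(α+β))})²].
With α = 84.7°, φ = 26.5°, δ = 11.2°, β = 11.8°: K_a = 0.4641.

0.464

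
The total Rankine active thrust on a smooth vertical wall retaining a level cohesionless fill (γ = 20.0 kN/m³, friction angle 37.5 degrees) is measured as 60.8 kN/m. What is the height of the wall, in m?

5.00 m

K_a = 0.2432. P_a = ½ K_a γ H² ⇒ H = √(2P_a/(K_a γ)).
H = √(2×60.8/(0.2432×20.0)) = 5.000 m.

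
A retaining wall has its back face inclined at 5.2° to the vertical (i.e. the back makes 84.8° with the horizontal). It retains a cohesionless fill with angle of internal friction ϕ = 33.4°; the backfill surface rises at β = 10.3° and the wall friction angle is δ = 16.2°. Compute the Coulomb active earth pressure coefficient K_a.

0.342

K_a = sin²(α+φ) / [sin²α · sin(α−δ) · (1 + √{sin(φ+δ)sin(φ−β) / (sin(α−δ)sin(α+β))})²].
With α = 84.8°, φ = 33.4°, δ = 16.2°, β = 10.3°: K_a = 0.3423.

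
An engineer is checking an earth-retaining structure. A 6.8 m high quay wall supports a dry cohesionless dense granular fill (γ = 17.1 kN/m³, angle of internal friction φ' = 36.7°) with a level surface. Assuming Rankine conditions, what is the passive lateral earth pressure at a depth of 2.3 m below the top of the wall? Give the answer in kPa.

K_p = (1 + sin φ)/(1 − sin φ) = 3.970.
σ_h = K_p γ z = 3.970 × 17.1 × 2.3 = 156.2 kPa.

156 kPa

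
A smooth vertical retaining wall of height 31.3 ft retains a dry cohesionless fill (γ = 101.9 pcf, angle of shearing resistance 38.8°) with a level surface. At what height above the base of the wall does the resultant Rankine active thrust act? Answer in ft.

K_a = 0.2296.
The pressure distribution is triangular, so the resultant acts at H/3 above the base = 31.3/3 = 10.43 ft.

10.4 ft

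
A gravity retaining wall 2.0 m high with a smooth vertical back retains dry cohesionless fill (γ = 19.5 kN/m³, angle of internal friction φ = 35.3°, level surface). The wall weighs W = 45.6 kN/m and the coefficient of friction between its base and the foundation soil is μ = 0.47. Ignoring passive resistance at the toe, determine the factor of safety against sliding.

2.05

K_a = tan²(45° − 35.3°/2) = 0.2675.
P_a = ½K_aγH² = 0.5×0.2675×19.5×2.0² = 10.43 kN/m, acting at H/3 = 0.6667 m above the base.
FS_sliding = μW / P_a = 0.47×45.6 / 10.43 = 2.054.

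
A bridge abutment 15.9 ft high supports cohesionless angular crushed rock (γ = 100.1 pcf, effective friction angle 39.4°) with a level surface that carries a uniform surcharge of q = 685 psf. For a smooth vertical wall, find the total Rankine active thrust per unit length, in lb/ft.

5260 lb/ft

K_a = tan²(45° − φ/2) = 0.2234.
Soil triangle: ½ K_a γ H² = 0.5×0.2234×100.1×15.9² = 2827 lb/ft.
Surcharge rectangle: K_a q H = 0.2234×685×15.9 = 2434 lb/ft.
Total = 2827 + 2434 = 5261 lb/ft.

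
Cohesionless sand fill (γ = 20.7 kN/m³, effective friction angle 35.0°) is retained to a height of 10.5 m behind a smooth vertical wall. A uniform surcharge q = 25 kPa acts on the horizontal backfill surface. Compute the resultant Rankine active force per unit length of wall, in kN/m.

K_a = tan²(45° − φ/2) = 0.2710.
Soil triangle: ½ K_a γ H² = 0.5×0.2710×20.7×10.5² = 309.2 kN/m.
Surcharge rectangle: K_a q H = 0.2710×25×10.5 = 71.13 kN/m.
Total = 309.2 + 71.13 = 380.4 kN/m.

380 kN/m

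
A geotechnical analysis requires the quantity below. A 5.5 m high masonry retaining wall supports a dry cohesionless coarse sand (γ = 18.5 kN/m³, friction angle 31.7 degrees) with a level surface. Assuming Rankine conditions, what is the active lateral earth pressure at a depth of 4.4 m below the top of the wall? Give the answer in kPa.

K_a = (1 − sin φ)/(1 + sin φ) = 0.3111.
σ_h = K_a γ z = 0.3111 × 18.5 × 4.4 = 25.32 kPa.

25.3 kPa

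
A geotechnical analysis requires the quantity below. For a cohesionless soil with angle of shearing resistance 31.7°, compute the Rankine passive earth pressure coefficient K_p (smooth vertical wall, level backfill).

K_p = (1 + sin φ)/(1 − sin φ) = tan²(45° + 31.7°/2) = 3.215.

3.21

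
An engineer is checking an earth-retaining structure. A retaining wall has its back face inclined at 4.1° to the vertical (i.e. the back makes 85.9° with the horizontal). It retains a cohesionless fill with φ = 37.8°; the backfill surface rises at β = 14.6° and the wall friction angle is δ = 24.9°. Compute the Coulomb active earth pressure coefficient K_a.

0.296

K_a = sin²(α+φ) / [sin²α · sin(α−δ) · (1 + √{sin(φ+δ)sin(φ−β) / (sin(α−δ)sin(α+β))})²].
With α = 85.9°, φ = 37.8°, δ = 24.9°, β = 14.6°: K_a = 0.2965.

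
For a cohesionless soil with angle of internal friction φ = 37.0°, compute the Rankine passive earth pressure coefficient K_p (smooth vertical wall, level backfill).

K_p = (1 + sin φ)/(1 − sin φ) = tan²(45° + 37.0°/2) = 4.023.

4.02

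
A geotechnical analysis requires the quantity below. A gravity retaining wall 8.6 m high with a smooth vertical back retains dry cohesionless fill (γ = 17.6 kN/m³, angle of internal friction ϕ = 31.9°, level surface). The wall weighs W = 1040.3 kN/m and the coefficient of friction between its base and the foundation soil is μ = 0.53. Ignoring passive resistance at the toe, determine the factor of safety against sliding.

2.75

K_a = tan²(45° − 31.9°/2) = 0.3085.
P_a = ½K_aγH² = 0.5×0.3085×17.6×8.6² = 200.8 kN/m, acting at H/3 = 2.867 m above the base.
FS_sliding = μW / P_a = 0.53×1040.3 / 200.8 = 2.746.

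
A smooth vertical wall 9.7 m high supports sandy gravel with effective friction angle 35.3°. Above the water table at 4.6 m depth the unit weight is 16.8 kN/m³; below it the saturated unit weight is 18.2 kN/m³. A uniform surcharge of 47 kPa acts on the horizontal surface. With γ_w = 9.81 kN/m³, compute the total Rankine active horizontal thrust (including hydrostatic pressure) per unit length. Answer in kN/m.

K_a = tan²(45° − φ/2) = 0.2675.
γ' = 18.2 − 9.81 = 8.390 kN/m³. h₂ = H − d_w = 5.1 m.
σ'_h: at surface K_a·q = 12.57; at WT K_a(q+γd_w) = 33.25; at base K_a(q+γd_w+γ'h₂) = 44.70 kPa.
P₁ = ½(12.57+33.25)×4.6 = 105.4; P₂ = ½(33.25+44.70)×5.1 = 198.8; P_w = ½γ_w h₂² = 127.6.
Total = 105.4+198.8+127.6 = 431.7 kN/m.

432 kN/m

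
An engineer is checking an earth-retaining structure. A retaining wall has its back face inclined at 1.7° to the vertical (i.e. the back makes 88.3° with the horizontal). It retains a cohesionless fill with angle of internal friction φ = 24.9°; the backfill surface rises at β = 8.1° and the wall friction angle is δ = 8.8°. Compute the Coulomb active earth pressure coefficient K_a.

K_a = sin²(α+φ) / [sin²α · sin(α−δ) · (1 + √{sin(φ+δ)sin(φ−β) / (sin(α−δ)sin(α+β))})²].
With α = 88.3°, φ = 24.9°, δ = 8.8°, β = 8.1°: K_a = 0.4356.

0.436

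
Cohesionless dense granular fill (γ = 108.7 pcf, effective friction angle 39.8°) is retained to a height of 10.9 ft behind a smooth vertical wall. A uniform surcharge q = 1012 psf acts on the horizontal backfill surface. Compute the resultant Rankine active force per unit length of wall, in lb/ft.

3840 lb/ft

K_a = tan²(45° − φ/2) = 0.2194.
Soil triangle: ½ K_a γ H² = 0.5×0.2194×108.7×10.9² = 1417 lb/ft.
Surcharge rectangle: K_a q H = 0.2194×1012×10.9 = 2420 lb/ft.
Total = 1417 + 2420 = 3837 lb/ft.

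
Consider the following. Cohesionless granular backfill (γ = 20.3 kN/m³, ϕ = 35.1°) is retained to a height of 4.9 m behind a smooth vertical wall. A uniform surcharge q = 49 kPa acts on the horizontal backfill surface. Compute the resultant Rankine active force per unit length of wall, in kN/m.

K_a = tan²(45° − φ/2) = 0.2698.
Soil triangle: ½ K_a γ H² = 0.5×0.2698×20.3×4.9² = 65.76 kN/m.
Surcharge rectangle: K_a q H = 0.2698×49×4.9 = 64.79 kN/m.
Total = 65.76 + 64.79 = 130.5 kN/m.

131 kN/m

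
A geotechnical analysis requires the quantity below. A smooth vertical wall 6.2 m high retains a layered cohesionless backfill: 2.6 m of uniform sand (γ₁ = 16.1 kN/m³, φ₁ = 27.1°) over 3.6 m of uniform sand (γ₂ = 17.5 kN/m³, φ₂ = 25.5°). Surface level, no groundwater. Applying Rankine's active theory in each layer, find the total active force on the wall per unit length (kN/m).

K_a1 = tan²(45°−27.1°/2) = 0.3741; K_a2 = tan²(45°−25.5°/2) = 0.3981.
Layer 1: σ at base = K_a1 γ₁ h₁ = 15.66 kPa; P₁ = ½×15.66×2.6 = 20.36.
Layer 2: σ_v at top = γ₁h₁ = 41.86; σ_h top = K_a2×41.86 = 16.66; σ_h base = K_a2×(41.86+17.5×3.6) = 41.74.
P₂ = ½(16.66+41.74)×3.6 = 105.1. Total P_a = 20.36+105.1 = 125.5 kN/m.

125 kN/m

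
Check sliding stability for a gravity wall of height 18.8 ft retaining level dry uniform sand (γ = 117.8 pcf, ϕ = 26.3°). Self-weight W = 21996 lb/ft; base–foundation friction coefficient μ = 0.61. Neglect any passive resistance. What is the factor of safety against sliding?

K_a = tan²(45° − 26.3°/2) = 0.3859.
P_a = ½K_aγH² = 0.5×0.3859×117.8×18.8² = 8034 lb/ft, acting at H/3 = 6.267 ft above the base.
FS_sliding = μW / P_a = 0.61×21996 / 8034 = 1.670.

1.67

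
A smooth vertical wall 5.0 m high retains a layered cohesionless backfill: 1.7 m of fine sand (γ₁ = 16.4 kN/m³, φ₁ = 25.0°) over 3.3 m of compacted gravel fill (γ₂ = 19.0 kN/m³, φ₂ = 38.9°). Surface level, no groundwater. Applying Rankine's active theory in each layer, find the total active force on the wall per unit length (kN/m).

54.3 kN/m

K_a1 = tan²(45°−25.0°/2) = 0.4059; K_a2 = tan²(45°−38.9°/2) = 0.2285.
Layer 1: σ at base = K_a1 γ₁ h₁ = 11.32 kPa; P₁ = ½×11.32×1.7 = 9.618.
Layer 2: σ_v at top = γ₁h₁ = 27.88; σ_h top = K_a2×27.88 = 6.371; σ_h base = K_a2×(27.88+19.0×3.3) = 20.70.
P₂ = ½(6.371+20.70)×3.3 = 44.67. Total P_a = 9.618+44.67 = 54.29 kN/m.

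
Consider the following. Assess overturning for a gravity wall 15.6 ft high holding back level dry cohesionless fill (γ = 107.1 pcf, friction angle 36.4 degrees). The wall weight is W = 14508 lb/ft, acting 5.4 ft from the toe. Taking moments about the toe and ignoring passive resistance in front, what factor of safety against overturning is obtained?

4.53

K_a = tan²(45° − 36.4°/2) = 0.2552.
P_a = ½K_aγH² = 0.5×0.2552×107.1×15.6² = 3325 lb/ft, acting at H/3 = 5.200 ft above the base.
Overturning moment M_o = P_a × H/3 = 3325 × 5.200 = 17290.
Resisting moment M_r = W × 5.4 = 14508 × 5.4 = 78340.
FS_overturning = M_r/M_o = 78340/17290 = 4.531.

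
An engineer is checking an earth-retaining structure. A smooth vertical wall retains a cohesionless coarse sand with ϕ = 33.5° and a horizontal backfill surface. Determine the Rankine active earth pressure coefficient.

K_a = (1 − sin φ)/(1 + sin φ) = (1 − sin 33.5°)/(1 + sin 33.5°) = 0.2887.

0.289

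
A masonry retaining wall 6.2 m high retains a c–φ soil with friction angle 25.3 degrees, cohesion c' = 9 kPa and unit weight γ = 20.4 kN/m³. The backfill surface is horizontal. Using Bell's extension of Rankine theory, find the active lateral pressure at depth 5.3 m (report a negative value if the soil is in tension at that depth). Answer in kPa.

K_a = (1 − sin φ)/(1 + sin φ) = 0.4012.
σ_a = K_a γ z − 2c√K_a = 0.4012×20.4×5.3 − 2×9×0.6334 = 31.98 kPa.

32.0 kPa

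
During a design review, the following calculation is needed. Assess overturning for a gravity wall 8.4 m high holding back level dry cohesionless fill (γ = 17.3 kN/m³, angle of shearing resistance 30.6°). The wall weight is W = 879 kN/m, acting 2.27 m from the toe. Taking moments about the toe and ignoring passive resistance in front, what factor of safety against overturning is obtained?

3.59

K_a = tan²(45° − 30.6°/2) = 0.3253.
P_a = ½K_aγH² = 0.5×0.3253×17.3×8.4² = 198.6 kN/m, acting at H/3 = 2.800 m above the base.
Overturning moment M_o = P_a × H/3 = 198.6 × 2.800 = 556.0.
Resisting moment M_r = W × 2.27 = 879 × 2.27 = 1995.
FS_overturning = M_r/M_o = 1995/556.0 = 3.589.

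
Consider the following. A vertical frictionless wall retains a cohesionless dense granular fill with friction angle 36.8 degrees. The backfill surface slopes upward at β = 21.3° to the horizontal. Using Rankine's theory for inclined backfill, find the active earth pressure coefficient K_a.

0.301

K_a = cos β · (cos β − √(cos²β − cos²φ)) / (cos β + √(cos²β − cos²φ)).
cos β = 0.9317, cos φ = 0.8007, √(cos²β − cos²φ) = 0.4763.
K_a = 0.9317 × (0.9317 − 0.4763)/(0.9317 + 0.4763) = 0.3013.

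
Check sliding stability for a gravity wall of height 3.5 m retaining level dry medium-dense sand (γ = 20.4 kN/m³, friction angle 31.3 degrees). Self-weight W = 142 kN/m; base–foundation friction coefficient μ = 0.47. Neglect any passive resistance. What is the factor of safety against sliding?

K_a = tan²(45° − 31.3°/2) = 0.3162.
P_a = ½K_aγH² = 0.5×0.3162×20.4×3.5² = 39.51 kN/m, acting at H/3 = 1.167 m above the base.
FS_sliding = μW / P_a = 0.47×142 / 39.51 = 1.689.

1.69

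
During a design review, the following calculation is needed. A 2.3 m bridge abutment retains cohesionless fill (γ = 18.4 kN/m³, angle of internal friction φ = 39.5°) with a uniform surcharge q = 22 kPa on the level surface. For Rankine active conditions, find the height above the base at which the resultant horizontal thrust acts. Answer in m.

0.962 m

K_a = 0.2224.
Triangular part P₁ = ½K_aγH² = 10.83 at H/3 = 0.7667 m; rectangular part P₂ = K_a q H = 11.26 at H/2 = 1.150 m.
ȳ = (P₁·0.7667 + P₂·1.150)/(P₁+P₂) = 0.9621 m.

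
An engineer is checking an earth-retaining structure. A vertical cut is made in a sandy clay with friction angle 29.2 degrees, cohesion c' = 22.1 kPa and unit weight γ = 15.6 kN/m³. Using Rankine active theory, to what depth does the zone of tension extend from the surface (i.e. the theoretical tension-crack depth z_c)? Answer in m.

K_a = tan²(45° − 29.2°/2) = 0.3442; √K_a = 0.5867.
The active pressure is zero where K_a γ z = 2c√K_a, so z_c = 2c/(γ√K_a) = 2×22.1/(15.6×0.5867) = 4.829 m.

4.83 m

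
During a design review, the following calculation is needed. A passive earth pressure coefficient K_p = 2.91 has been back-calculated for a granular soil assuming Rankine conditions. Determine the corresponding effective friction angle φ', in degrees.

K_p = (1+sin φ)/(1−sin φ) ⇒ sin φ = (K_p − 1)/(K_p + 1) = 0.4885.
φ = arcsin(0.4885) = 29.24°.

29.2°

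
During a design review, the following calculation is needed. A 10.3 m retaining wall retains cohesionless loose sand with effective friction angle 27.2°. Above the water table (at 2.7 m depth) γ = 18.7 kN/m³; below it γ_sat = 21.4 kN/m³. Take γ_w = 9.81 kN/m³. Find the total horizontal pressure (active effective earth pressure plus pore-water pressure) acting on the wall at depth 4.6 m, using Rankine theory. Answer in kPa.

45.7 kPa

K_a = (1 − sin φ)/(1 + sin φ) = 0.3726.
γ' = 21.4 − 9.81 = 11.59 kN/m³.
Effective vertical stress at 4.6 m: σ'_v = 18.7×2.7 + 11.59×1.90 = 72.51 kPa.
σ'_h = K_a σ'_v = 0.3726 × 72.51 = 27.02 kPa; u = γ_w × 1.90 = 18.64 kPa.
Total σ_h = 27.02 + 18.64 = 45.66 kPa.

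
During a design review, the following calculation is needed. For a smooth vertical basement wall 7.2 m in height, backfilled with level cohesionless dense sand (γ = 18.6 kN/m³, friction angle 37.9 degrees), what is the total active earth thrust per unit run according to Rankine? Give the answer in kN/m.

115 kN/m

K_a = tan²(45° − φ/2) = 0.2389.
P_a = ½ K_a γ H² = 0.5 × 0.2389 × 18.6 × 7.2² = 115.2 kN/m.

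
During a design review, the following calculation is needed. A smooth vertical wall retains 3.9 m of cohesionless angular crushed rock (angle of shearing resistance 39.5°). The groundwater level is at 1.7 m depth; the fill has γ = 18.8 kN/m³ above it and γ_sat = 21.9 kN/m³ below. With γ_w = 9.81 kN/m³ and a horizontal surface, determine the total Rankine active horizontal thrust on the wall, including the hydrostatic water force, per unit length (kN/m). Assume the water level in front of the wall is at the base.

51.9 kN/m

K_a = tan²(45° − φ/2) = 0.2224.
γ' = 21.9 − 9.81 = 12.09 kN/m³. Depth below WT = 2.2 m.
σ'_h at WT = K_a γ d_w = 7.109 kPa; at base = 7.109 + K_a γ' × 2.2 = 13.03 kPa.
P₁ (0–1.7 m) = ½×7.109×1.7 = 6.043. P₂ (1.7–3.9 m) = ½(7.109+13.03)×2.2 = 22.15.
P_w = ½ γ_w h₂² = 0.5×9.81×2.2² = 23.74. Total = 6.043+22.15+23.74 = 51.93 kN/m.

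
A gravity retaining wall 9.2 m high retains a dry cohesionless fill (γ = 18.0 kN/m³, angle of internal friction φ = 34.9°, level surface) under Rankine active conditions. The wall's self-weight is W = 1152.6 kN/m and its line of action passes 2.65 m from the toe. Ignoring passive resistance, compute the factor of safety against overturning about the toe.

K_a = tan²(45° − 34.9°/2) = 0.2721.
P_a = ½K_aγH² = 0.5×0.2721×18.0×9.2² = 207.3 kN/m, acting at H/3 = 3.067 m above the base.
Overturning moment M_o = P_a × H/3 = 207.3 × 3.067 = 635.8.
Resisting moment M_r = W × 2.65 = 1152.6 × 2.65 = 3054.
FS_overturning = M_r/M_o = 3054/635.8 = 4.804.

4.80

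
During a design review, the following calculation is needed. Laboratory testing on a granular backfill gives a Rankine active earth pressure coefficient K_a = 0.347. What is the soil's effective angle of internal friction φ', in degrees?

K_a = tan²(45° − φ/2) ⇒ 45° − φ/2 = arctan(√0.347) = 30.50°.
φ = 2(45° − 30.50°) = 29.00°.

29.0°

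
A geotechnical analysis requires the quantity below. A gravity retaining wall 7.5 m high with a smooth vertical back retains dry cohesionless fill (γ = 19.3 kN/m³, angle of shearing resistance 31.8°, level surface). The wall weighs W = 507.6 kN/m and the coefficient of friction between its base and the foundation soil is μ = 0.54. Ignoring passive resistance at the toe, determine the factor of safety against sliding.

K_a = tan²(45° − 31.8°/2) = 0.3098.
P_a = ½K_aγH² = 0.5×0.3098×19.3×7.5² = 168.2 kN/m, acting at H/3 = 2.500 m above the base.
FS_sliding = μW / P_a = 0.54×507.6 / 168.2 = 1.630.

1.63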